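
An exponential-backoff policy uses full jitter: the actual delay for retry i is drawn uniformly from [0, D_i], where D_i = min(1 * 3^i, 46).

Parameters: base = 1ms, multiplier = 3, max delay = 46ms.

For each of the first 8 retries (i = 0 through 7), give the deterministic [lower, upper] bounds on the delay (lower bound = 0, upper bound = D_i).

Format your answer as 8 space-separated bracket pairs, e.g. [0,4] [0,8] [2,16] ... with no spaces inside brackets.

Computing bounds per retry:
  i=0: D_i=min(1*3^0,46)=1, bounds=[0,1]
  i=1: D_i=min(1*3^1,46)=3, bounds=[0,3]
  i=2: D_i=min(1*3^2,46)=9, bounds=[0,9]
  i=3: D_i=min(1*3^3,46)=27, bounds=[0,27]
  i=4: D_i=min(1*3^4,46)=46, bounds=[0,46]
  i=5: D_i=min(1*3^5,46)=46, bounds=[0,46]
  i=6: D_i=min(1*3^6,46)=46, bounds=[0,46]
  i=7: D_i=min(1*3^7,46)=46, bounds=[0,46]

Answer: [0,1] [0,3] [0,9] [0,27] [0,46] [0,46] [0,46] [0,46]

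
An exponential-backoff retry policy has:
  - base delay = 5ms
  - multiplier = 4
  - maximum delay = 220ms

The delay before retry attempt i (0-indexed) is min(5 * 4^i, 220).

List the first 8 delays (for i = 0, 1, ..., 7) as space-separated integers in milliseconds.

Computing each delay:
  i=0: min(5*4^0, 220) = 5
  i=1: min(5*4^1, 220) = 20
  i=2: min(5*4^2, 220) = 80
  i=3: min(5*4^3, 220) = 220
  i=4: min(5*4^4, 220) = 220
  i=5: min(5*4^5, 220) = 220
  i=6: min(5*4^6, 220) = 220
  i=7: min(5*4^7, 220) = 220

Answer: 5 20 80 220 220 220 220 220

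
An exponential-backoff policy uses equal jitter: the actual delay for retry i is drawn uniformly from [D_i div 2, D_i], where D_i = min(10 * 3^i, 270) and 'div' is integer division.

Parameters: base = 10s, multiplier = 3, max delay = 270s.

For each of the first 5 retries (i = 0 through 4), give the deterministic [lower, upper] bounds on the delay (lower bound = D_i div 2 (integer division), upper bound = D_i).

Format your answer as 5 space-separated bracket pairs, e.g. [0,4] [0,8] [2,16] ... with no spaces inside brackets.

Answer: [5,10] [15,30] [45,90] [135,270] [135,270]

Derivation:
Computing bounds per retry:
  i=0: D_i=min(10*3^0,270)=10, bounds=[5,10]
  i=1: D_i=min(10*3^1,270)=30, bounds=[15,30]
  i=2: D_i=min(10*3^2,270)=90, bounds=[45,90]
  i=3: D_i=min(10*3^3,270)=270, bounds=[135,270]
  i=4: D_i=min(10*3^4,270)=270, bounds=[135,270]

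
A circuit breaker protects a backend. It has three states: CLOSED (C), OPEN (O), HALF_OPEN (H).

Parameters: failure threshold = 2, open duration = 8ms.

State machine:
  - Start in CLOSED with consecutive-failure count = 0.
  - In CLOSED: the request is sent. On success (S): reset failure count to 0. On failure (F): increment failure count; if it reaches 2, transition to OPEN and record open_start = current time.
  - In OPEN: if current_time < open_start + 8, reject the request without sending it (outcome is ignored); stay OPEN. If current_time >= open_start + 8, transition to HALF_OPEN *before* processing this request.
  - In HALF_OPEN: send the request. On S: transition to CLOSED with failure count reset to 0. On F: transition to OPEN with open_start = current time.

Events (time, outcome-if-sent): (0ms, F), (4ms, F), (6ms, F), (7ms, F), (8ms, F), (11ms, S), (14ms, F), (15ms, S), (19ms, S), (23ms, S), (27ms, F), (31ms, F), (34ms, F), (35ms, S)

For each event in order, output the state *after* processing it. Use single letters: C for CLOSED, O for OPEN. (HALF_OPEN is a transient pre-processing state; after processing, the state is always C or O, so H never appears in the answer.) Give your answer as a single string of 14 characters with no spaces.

Answer: COOOOOOOOCCOOO

Derivation:
State after each event:
  event#1 t=0ms outcome=F: state=CLOSED
  event#2 t=4ms outcome=F: state=OPEN
  event#3 t=6ms outcome=F: state=OPEN
  event#4 t=7ms outcome=F: state=OPEN
  event#5 t=8ms outcome=F: state=OPEN
  event#6 t=11ms outcome=S: state=OPEN
  event#7 t=14ms outcome=F: state=OPEN
  event#8 t=15ms outcome=S: state=OPEN
  event#9 t=19ms outcome=S: state=OPEN
  event#10 t=23ms outcome=S: state=CLOSED
  event#11 t=27ms outcome=F: state=CLOSED
  event#12 t=31ms outcome=F: state=OPEN
  event#13 t=34ms outcome=F: state=OPEN
  event#14 t=35ms outcome=S: state=OPEN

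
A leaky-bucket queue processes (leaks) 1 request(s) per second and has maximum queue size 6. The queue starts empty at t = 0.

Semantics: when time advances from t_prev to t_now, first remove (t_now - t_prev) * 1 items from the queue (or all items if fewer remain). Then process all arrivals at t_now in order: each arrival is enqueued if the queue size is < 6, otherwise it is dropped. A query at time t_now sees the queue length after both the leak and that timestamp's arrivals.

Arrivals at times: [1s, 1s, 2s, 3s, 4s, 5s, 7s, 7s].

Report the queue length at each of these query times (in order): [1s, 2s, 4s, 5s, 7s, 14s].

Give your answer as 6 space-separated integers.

Queue lengths at query times:
  query t=1s: backlog = 2
  query t=2s: backlog = 2
  query t=4s: backlog = 2
  query t=5s: backlog = 2
  query t=7s: backlog = 2
  query t=14s: backlog = 0

Answer: 2 2 2 2 2 0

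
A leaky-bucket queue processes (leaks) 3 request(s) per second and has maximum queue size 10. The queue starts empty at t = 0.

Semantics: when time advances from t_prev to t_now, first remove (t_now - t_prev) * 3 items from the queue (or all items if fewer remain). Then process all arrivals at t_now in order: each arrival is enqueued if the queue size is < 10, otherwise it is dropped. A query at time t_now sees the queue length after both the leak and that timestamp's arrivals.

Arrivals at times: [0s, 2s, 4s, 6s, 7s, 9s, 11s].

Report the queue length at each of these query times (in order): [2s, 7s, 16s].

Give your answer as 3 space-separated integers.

Answer: 1 1 0

Derivation:
Queue lengths at query times:
  query t=2s: backlog = 1
  query t=7s: backlog = 1
  query t=16s: backlog = 0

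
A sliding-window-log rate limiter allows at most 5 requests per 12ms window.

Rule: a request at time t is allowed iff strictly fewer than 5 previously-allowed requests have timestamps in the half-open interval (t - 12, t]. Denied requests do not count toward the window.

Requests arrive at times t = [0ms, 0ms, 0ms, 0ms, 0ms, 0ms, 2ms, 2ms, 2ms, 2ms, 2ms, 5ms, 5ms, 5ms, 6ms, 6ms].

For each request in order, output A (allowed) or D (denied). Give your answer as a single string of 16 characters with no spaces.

Tracking allowed requests in the window:
  req#1 t=0ms: ALLOW
  req#2 t=0ms: ALLOW
  req#3 t=0ms: ALLOW
  req#4 t=0ms: ALLOW
  req#5 t=0ms: ALLOW
  req#6 t=0ms: DENY
  req#7 t=2ms: DENY
  req#8 t=2ms: DENY
  req#9 t=2ms: DENY
  req#10 t=2ms: DENY
  req#11 t=2ms: DENY
  req#12 t=5ms: DENY
  req#13 t=5ms: DENY
  req#14 t=5ms: DENY
  req#15 t=6ms: DENY
  req#16 t=6ms: DENY

Answer: AAAAADDDDDDDDDDD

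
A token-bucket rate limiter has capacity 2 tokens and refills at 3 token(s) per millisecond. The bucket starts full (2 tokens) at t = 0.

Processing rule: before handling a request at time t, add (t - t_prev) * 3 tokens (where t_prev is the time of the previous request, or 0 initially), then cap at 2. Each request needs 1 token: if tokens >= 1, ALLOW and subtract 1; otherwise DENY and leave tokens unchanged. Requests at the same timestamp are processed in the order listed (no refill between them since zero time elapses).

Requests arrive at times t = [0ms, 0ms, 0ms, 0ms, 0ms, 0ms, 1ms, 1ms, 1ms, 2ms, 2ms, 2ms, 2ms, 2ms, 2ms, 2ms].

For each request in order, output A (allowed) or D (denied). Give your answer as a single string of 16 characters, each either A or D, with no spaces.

Answer: AADDDDAADAADDDDD

Derivation:
Simulating step by step:
  req#1 t=0ms: ALLOW
  req#2 t=0ms: ALLOW
  req#3 t=0ms: DENY
  req#4 t=0ms: DENY
  req#5 t=0ms: DENY
  req#6 t=0ms: DENY
  req#7 t=1ms: ALLOW
  req#8 t=1ms: ALLOW
  req#9 t=1ms: DENY
  req#10 t=2ms: ALLOW
  req#11 t=2ms: ALLOW
  req#12 t=2ms: DENY
  req#13 t=2ms: DENY
  req#14 t=2ms: DENY
  req#15 t=2ms: DENY
  req#16 t=2ms: DENY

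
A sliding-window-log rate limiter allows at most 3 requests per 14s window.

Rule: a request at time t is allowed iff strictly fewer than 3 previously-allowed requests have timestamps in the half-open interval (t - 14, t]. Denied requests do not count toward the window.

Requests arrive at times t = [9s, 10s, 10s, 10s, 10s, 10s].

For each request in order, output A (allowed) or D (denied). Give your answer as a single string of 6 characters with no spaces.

Tracking allowed requests in the window:
  req#1 t=9s: ALLOW
  req#2 t=10s: ALLOW
  req#3 t=10s: ALLOW
  req#4 t=10s: DENY
  req#5 t=10s: DENY
  req#6 t=10s: DENY

Answer: AAADDD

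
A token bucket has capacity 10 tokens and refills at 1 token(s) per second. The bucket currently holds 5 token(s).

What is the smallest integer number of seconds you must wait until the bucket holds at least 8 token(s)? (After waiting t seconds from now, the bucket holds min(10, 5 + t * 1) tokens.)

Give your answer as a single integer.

Need 5 + t * 1 >= 8, so t >= 3/1.
Smallest integer t = ceil(3/1) = 3.

Answer: 3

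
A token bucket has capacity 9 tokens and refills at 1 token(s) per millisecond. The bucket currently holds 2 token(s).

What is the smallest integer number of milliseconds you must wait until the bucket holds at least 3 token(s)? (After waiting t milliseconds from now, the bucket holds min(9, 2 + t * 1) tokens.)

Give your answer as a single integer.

Answer: 1

Derivation:
Need 2 + t * 1 >= 3, so t >= 1/1.
Smallest integer t = ceil(1/1) = 1.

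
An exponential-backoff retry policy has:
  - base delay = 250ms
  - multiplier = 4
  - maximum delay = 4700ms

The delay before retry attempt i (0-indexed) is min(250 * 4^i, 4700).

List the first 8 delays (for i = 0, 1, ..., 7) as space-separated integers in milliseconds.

Answer: 250 1000 4000 4700 4700 4700 4700 4700

Derivation:
Computing each delay:
  i=0: min(250*4^0, 4700) = 250
  i=1: min(250*4^1, 4700) = 1000
  i=2: min(250*4^2, 4700) = 4000
  i=3: min(250*4^3, 4700) = 4700
  i=4: min(250*4^4, 4700) = 4700
  i=5: min(250*4^5, 4700) = 4700
  i=6: min(250*4^6, 4700) = 4700
  i=7: min(250*4^7, 4700) = 4700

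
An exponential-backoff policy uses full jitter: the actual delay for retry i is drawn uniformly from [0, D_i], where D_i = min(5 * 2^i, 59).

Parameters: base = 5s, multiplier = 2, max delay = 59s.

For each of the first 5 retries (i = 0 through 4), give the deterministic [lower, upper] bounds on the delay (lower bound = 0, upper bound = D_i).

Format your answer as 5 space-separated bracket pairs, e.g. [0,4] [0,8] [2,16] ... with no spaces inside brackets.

Answer: [0,5] [0,10] [0,20] [0,40] [0,59]

Derivation:
Computing bounds per retry:
  i=0: D_i=min(5*2^0,59)=5, bounds=[0,5]
  i=1: D_i=min(5*2^1,59)=10, bounds=[0,10]
  i=2: D_i=min(5*2^2,59)=20, bounds=[0,20]
  i=3: D_i=min(5*2^3,59)=40, bounds=[0,40]
  i=4: D_i=min(5*2^4,59)=59, bounds=[0,59]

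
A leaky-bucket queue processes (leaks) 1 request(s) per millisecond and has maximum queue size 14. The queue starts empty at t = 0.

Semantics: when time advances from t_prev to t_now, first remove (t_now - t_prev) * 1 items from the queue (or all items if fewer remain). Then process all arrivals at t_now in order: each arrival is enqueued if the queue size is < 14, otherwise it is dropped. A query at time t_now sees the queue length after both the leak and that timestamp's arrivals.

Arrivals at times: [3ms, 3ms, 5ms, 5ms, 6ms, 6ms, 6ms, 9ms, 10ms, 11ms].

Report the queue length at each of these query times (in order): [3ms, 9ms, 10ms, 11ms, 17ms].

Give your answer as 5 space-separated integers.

Answer: 2 2 2 2 0

Derivation:
Queue lengths at query times:
  query t=3ms: backlog = 2
  query t=9ms: backlog = 2
  query t=10ms: backlog = 2
  query t=11ms: backlog = 2
  query t=17ms: backlog = 0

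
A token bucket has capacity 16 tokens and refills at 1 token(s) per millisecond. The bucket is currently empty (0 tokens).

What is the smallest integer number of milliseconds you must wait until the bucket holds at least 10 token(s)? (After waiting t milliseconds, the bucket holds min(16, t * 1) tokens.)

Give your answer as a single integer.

Answer: 10

Derivation:
Need t * 1 >= 10, so t >= 10/1.
Smallest integer t = ceil(10/1) = 10.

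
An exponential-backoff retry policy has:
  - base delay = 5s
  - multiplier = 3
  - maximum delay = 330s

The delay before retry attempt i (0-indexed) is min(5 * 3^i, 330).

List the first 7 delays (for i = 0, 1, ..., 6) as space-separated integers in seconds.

Answer: 5 15 45 135 330 330 330

Derivation:
Computing each delay:
  i=0: min(5*3^0, 330) = 5
  i=1: min(5*3^1, 330) = 15
  i=2: min(5*3^2, 330) = 45
  i=3: min(5*3^3, 330) = 135
  i=4: min(5*3^4, 330) = 330
  i=5: min(5*3^5, 330) = 330
  i=6: min(5*3^6, 330) = 330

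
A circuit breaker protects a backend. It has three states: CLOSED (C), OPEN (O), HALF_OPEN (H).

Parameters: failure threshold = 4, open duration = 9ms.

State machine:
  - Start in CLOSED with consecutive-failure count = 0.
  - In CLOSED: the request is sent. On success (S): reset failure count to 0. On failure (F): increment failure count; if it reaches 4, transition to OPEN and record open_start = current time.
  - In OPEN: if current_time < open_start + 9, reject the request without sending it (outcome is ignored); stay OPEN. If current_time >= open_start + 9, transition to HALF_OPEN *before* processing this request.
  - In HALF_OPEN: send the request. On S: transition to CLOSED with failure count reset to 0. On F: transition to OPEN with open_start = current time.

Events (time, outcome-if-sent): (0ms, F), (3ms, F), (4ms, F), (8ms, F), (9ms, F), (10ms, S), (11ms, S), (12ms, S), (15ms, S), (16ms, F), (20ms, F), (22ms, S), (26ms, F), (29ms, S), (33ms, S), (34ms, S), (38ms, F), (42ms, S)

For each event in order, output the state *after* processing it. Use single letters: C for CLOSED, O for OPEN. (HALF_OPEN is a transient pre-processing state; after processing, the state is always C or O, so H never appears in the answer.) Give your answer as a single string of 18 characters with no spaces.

Answer: CCCOOOOOOOOOOCCCCC

Derivation:
State after each event:
  event#1 t=0ms outcome=F: state=CLOSED
  event#2 t=3ms outcome=F: state=CLOSED
  event#3 t=4ms outcome=F: state=CLOSED
  event#4 t=8ms outcome=F: state=OPEN
  event#5 t=9ms outcome=F: state=OPEN
  event#6 t=10ms outcome=S: state=OPEN
  event#7 t=11ms outcome=S: state=OPEN
  event#8 t=12ms outcome=S: state=OPEN
  event#9 t=15ms outcome=S: state=OPEN
  event#10 t=16ms outcome=F: state=OPEN
  event#11 t=20ms outcome=F: state=OPEN
  event#12 t=22ms outcome=S: state=OPEN
  event#13 t=26ms outcome=F: state=OPEN
  event#14 t=29ms outcome=S: state=CLOSED
  event#15 t=33ms outcome=S: state=CLOSED
  event#16 t=34ms outcome=S: state=CLOSED
  event#17 t=38ms outcome=F: state=CLOSED
  event#18 t=42ms outcome=S: state=CLOSED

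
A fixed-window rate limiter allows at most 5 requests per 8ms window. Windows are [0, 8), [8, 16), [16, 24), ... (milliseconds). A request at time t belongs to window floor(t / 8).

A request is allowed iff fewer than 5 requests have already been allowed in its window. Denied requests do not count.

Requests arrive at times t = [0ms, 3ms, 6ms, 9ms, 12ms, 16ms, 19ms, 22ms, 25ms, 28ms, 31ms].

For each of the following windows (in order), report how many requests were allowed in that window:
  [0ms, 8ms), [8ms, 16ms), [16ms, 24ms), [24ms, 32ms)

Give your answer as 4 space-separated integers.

Processing requests:
  req#1 t=0ms (window 0): ALLOW
  req#2 t=3ms (window 0): ALLOW
  req#3 t=6ms (window 0): ALLOW
  req#4 t=9ms (window 1): ALLOW
  req#5 t=12ms (window 1): ALLOW
  req#6 t=16ms (window 2): ALLOW
  req#7 t=19ms (window 2): ALLOW
  req#8 t=22ms (window 2): ALLOW
  req#9 t=25ms (window 3): ALLOW
  req#10 t=28ms (window 3): ALLOW
  req#11 t=31ms (window 3): ALLOW

Allowed counts by window: 3 2 3 3

Answer: 3 2 3 3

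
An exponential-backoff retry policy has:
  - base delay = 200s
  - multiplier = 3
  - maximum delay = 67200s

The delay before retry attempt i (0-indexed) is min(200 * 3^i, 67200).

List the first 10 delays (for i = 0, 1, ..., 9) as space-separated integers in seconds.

Answer: 200 600 1800 5400 16200 48600 67200 67200 67200 67200

Derivation:
Computing each delay:
  i=0: min(200*3^0, 67200) = 200
  i=1: min(200*3^1, 67200) = 600
  i=2: min(200*3^2, 67200) = 1800
  i=3: min(200*3^3, 67200) = 5400
  i=4: min(200*3^4, 67200) = 16200
  i=5: min(200*3^5, 67200) = 48600
  i=6: min(200*3^6, 67200) = 67200
  i=7: min(200*3^7, 67200) = 67200
  i=8: min(200*3^8, 67200) = 67200
  i=9: min(200*3^9, 67200) = 67200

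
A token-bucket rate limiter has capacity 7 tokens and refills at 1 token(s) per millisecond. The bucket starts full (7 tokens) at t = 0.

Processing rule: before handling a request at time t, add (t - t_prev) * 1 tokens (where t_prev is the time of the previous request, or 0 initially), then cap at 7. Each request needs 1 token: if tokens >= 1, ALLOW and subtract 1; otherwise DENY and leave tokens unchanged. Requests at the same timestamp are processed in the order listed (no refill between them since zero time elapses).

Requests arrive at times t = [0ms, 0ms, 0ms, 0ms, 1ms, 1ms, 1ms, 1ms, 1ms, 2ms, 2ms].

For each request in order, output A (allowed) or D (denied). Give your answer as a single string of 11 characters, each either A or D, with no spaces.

Simulating step by step:
  req#1 t=0ms: ALLOW
  req#2 t=0ms: ALLOW
  req#3 t=0ms: ALLOW
  req#4 t=0ms: ALLOW
  req#5 t=1ms: ALLOW
  req#6 t=1ms: ALLOW
  req#7 t=1ms: ALLOW
  req#8 t=1ms: ALLOW
  req#9 t=1ms: DENY
  req#10 t=2ms: ALLOW
  req#11 t=2ms: DENY

Answer: AAAAAAAADAD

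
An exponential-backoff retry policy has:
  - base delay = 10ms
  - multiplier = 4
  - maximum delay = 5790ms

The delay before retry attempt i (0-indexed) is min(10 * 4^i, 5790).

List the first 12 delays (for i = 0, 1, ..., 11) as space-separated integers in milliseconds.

Computing each delay:
  i=0: min(10*4^0, 5790) = 10
  i=1: min(10*4^1, 5790) = 40
  i=2: min(10*4^2, 5790) = 160
  i=3: min(10*4^3, 5790) = 640
  i=4: min(10*4^4, 5790) = 2560
  i=5: min(10*4^5, 5790) = 5790
  i=6: min(10*4^6, 5790) = 5790
  i=7: min(10*4^7, 5790) = 5790
  i=8: min(10*4^8, 5790) = 5790
  i=9: min(10*4^9, 5790) = 5790
  i=10: min(10*4^10, 5790) = 5790
  i=11: min(10*4^11, 5790) = 5790

Answer: 10 40 160 640 2560 5790 5790 5790 5790 5790 5790 5790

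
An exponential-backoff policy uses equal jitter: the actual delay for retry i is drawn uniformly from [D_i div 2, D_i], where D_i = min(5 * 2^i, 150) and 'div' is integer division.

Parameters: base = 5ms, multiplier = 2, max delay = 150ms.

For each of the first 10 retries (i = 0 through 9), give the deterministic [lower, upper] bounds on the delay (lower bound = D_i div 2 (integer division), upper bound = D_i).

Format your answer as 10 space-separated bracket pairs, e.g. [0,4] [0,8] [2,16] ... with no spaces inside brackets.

Answer: [2,5] [5,10] [10,20] [20,40] [40,80] [75,150] [75,150] [75,150] [75,150] [75,150]

Derivation:
Computing bounds per retry:
  i=0: D_i=min(5*2^0,150)=5, bounds=[2,5]
  i=1: D_i=min(5*2^1,150)=10, bounds=[5,10]
  i=2: D_i=min(5*2^2,150)=20, bounds=[10,20]
  i=3: D_i=min(5*2^3,150)=40, bounds=[20,40]
  i=4: D_i=min(5*2^4,150)=80, bounds=[40,80]
  i=5: D_i=min(5*2^5,150)=150, bounds=[75,150]
  i=6: D_i=min(5*2^6,150)=150, bounds=[75,150]
  i=7: D_i=min(5*2^7,150)=150, bounds=[75,150]
  i=8: D_i=min(5*2^8,150)=150, bounds=[75,150]
  i=9: D_i=min(5*2^9,150)=150, bounds=[75,150]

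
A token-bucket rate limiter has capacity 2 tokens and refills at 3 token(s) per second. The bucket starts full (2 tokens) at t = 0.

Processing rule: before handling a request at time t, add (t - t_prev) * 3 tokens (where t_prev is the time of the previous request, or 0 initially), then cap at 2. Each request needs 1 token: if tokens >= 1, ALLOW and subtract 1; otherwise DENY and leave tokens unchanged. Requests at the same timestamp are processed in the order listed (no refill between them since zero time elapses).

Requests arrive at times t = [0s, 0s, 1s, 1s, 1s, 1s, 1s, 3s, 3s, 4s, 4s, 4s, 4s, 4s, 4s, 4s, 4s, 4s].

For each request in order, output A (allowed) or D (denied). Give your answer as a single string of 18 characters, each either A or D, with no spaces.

Answer: AAAADDDAAAADDDDDDD

Derivation:
Simulating step by step:
  req#1 t=0s: ALLOW
  req#2 t=0s: ALLOW
  req#3 t=1s: ALLOW
  req#4 t=1s: ALLOW
  req#5 t=1s: DENY
  req#6 t=1s: DENY
  req#7 t=1s: DENY
  req#8 t=3s: ALLOW
  req#9 t=3s: ALLOW
  req#10 t=4s: ALLOW
  req#11 t=4s: ALLOW
  req#12 t=4s: DENY
  req#13 t=4s: DENY
  req#14 t=4s: DENY
  req#15 t=4s: DENY
  req#16 t=4s: DENY
  req#17 t=4s: DENY
  req#18 t=4s: DENY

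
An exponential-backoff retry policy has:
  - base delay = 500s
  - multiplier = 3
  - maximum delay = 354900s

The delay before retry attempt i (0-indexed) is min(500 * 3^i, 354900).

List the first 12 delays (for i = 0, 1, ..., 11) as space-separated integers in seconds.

Computing each delay:
  i=0: min(500*3^0, 354900) = 500
  i=1: min(500*3^1, 354900) = 1500
  i=2: min(500*3^2, 354900) = 4500
  i=3: min(500*3^3, 354900) = 13500
  i=4: min(500*3^4, 354900) = 40500
  i=5: min(500*3^5, 354900) = 121500
  i=6: min(500*3^6, 354900) = 354900
  i=7: min(500*3^7, 354900) = 354900
  i=8: min(500*3^8, 354900) = 354900
  i=9: min(500*3^9, 354900) = 354900
  i=10: min(500*3^10, 354900) = 354900
  i=11: min(500*3^11, 354900) = 354900

Answer: 500 1500 4500 13500 40500 121500 354900 354900 354900 354900 354900 354900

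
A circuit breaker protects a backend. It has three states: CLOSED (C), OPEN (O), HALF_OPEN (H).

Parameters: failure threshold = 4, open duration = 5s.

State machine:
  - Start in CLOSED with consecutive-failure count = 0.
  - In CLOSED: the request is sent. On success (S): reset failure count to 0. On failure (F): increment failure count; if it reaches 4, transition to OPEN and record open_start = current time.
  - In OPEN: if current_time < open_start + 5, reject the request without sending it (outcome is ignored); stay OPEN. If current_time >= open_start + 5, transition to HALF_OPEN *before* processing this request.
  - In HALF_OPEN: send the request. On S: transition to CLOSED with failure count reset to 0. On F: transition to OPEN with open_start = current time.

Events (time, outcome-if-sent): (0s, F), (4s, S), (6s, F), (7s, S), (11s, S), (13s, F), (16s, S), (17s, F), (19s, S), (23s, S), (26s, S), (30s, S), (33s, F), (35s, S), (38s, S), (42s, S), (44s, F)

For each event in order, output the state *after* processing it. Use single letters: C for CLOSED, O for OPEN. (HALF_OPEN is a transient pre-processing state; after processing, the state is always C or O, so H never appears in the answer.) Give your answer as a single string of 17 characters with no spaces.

Answer: CCCCCCCCCCCCCCCCC

Derivation:
State after each event:
  event#1 t=0s outcome=F: state=CLOSED
  event#2 t=4s outcome=S: state=CLOSED
  event#3 t=6s outcome=F: state=CLOSED
  event#4 t=7s outcome=S: state=CLOSED
  event#5 t=11s outcome=S: state=CLOSED
  event#6 t=13s outcome=F: state=CLOSED
  event#7 t=16s outcome=S: state=CLOSED
  event#8 t=17s outcome=F: state=CLOSED
  event#9 t=19s outcome=S: state=CLOSED
  event#10 t=23s outcome=S: state=CLOSED
  event#11 t=26s outcome=S: state=CLOSED
  event#12 t=30s outcome=S: state=CLOSED
  event#13 t=33s outcome=F: state=CLOSED
  event#14 t=35s outcome=S: state=CLOSED
  event#15 t=38s outcome=S: state=CLOSED
  event#16 t=42s outcome=S: state=CLOSED
  event#17 t=44s outcome=F: state=CLOSED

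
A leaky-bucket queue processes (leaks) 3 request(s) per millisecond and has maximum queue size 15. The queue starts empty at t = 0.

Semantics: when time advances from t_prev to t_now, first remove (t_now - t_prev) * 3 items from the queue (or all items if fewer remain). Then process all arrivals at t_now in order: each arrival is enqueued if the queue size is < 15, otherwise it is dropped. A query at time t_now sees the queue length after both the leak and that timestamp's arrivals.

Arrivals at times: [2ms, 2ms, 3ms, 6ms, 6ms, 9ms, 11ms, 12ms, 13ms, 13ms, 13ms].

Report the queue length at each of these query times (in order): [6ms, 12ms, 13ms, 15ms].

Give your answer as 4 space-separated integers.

Answer: 2 1 3 0

Derivation:
Queue lengths at query times:
  query t=6ms: backlog = 2
  query t=12ms: backlog = 1
  query t=13ms: backlog = 3
  query t=15ms: backlog = 0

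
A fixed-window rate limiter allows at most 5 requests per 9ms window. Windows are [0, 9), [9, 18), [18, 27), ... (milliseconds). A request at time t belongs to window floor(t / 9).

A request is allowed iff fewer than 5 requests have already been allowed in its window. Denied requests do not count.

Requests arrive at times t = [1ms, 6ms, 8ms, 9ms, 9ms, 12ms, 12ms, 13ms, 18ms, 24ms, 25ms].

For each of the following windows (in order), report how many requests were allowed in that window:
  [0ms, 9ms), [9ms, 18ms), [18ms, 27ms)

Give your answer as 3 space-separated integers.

Processing requests:
  req#1 t=1ms (window 0): ALLOW
  req#2 t=6ms (window 0): ALLOW
  req#3 t=8ms (window 0): ALLOW
  req#4 t=9ms (window 1): ALLOW
  req#5 t=9ms (window 1): ALLOW
  req#6 t=12ms (window 1): ALLOW
  req#7 t=12ms (window 1): ALLOW
  req#8 t=13ms (window 1): ALLOW
  req#9 t=18ms (window 2): ALLOW
  req#10 t=24ms (window 2): ALLOW
  req#11 t=25ms (window 2): ALLOW

Allowed counts by window: 3 5 3

Answer: 3 5 3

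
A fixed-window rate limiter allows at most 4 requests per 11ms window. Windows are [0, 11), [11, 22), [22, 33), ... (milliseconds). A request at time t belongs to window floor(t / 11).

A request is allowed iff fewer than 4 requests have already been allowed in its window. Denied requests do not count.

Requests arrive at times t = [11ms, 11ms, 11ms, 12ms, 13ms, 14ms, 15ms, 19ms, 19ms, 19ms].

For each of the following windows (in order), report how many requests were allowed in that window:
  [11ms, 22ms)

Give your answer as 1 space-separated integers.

Answer: 4

Derivation:
Processing requests:
  req#1 t=11ms (window 1): ALLOW
  req#2 t=11ms (window 1): ALLOW
  req#3 t=11ms (window 1): ALLOW
  req#4 t=12ms (window 1): ALLOW
  req#5 t=13ms (window 1): DENY
  req#6 t=14ms (window 1): DENY
  req#7 t=15ms (window 1): DENY
  req#8 t=19ms (window 1): DENY
  req#9 t=19ms (window 1): DENY
  req#10 t=19ms (window 1): DENY

Allowed counts by window: 4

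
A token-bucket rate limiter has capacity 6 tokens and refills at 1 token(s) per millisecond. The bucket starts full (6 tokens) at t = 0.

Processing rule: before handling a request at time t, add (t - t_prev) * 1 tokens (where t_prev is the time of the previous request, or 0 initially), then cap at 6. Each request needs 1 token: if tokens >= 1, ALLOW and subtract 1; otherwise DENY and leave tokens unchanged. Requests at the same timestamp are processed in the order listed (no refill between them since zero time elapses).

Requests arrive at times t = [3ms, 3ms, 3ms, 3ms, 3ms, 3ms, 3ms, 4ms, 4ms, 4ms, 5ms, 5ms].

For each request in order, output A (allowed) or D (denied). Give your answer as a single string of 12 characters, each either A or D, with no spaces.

Simulating step by step:
  req#1 t=3ms: ALLOW
  req#2 t=3ms: ALLOW
  req#3 t=3ms: ALLOW
  req#4 t=3ms: ALLOW
  req#5 t=3ms: ALLOW
  req#6 t=3ms: ALLOW
  req#7 t=3ms: DENY
  req#8 t=4ms: ALLOW
  req#9 t=4ms: DENY
  req#10 t=4ms: DENY
  req#11 t=5ms: ALLOW
  req#12 t=5ms: DENY

Answer: AAAAAADADDAD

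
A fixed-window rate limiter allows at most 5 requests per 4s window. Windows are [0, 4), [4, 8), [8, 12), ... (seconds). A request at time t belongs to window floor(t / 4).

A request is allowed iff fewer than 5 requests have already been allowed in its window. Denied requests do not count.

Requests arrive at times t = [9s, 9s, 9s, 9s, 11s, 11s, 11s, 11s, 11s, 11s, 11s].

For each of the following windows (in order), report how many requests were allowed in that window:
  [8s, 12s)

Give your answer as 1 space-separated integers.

Answer: 5

Derivation:
Processing requests:
  req#1 t=9s (window 2): ALLOW
  req#2 t=9s (window 2): ALLOW
  req#3 t=9s (window 2): ALLOW
  req#4 t=9s (window 2): ALLOW
  req#5 t=11s (window 2): ALLOW
  req#6 t=11s (window 2): DENY
  req#7 t=11s (window 2): DENY
  req#8 t=11s (window 2): DENY
  req#9 t=11s (window 2): DENY
  req#10 t=11s (window 2): DENY
  req#11 t=11s (window 2): DENY

Allowed counts by window: 5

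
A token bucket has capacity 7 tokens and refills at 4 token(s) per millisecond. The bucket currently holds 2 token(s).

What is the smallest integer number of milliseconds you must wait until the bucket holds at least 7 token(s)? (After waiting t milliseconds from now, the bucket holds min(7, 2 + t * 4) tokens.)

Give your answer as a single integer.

Answer: 2

Derivation:
Need 2 + t * 4 >= 7, so t >= 5/4.
Smallest integer t = ceil(5/4) = 2.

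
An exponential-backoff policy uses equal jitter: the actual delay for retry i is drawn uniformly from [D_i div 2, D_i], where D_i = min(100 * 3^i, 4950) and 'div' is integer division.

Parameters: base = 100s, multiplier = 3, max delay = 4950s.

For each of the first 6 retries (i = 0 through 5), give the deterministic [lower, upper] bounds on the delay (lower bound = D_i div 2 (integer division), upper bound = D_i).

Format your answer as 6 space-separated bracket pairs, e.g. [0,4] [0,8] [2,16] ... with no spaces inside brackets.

Answer: [50,100] [150,300] [450,900] [1350,2700] [2475,4950] [2475,4950]

Derivation:
Computing bounds per retry:
  i=0: D_i=min(100*3^0,4950)=100, bounds=[50,100]
  i=1: D_i=min(100*3^1,4950)=300, bounds=[150,300]
  i=2: D_i=min(100*3^2,4950)=900, bounds=[450,900]
  i=3: D_i=min(100*3^3,4950)=2700, bounds=[1350,2700]
  i=4: D_i=min(100*3^4,4950)=4950, bounds=[2475,4950]
  i=5: D_i=min(100*3^5,4950)=4950, bounds=[2475,4950]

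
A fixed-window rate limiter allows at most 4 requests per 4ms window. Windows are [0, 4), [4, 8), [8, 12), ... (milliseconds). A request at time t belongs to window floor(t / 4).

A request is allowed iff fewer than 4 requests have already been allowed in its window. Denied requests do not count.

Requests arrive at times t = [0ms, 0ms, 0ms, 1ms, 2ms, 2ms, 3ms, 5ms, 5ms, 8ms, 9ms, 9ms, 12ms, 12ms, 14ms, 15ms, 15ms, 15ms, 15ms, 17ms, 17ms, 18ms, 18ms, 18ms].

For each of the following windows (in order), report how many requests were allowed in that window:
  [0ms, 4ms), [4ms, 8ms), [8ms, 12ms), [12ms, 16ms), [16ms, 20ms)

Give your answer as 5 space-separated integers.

Processing requests:
  req#1 t=0ms (window 0): ALLOW
  req#2 t=0ms (window 0): ALLOW
  req#3 t=0ms (window 0): ALLOW
  req#4 t=1ms (window 0): ALLOW
  req#5 t=2ms (window 0): DENY
  req#6 t=2ms (window 0): DENY
  req#7 t=3ms (window 0): DENY
  req#8 t=5ms (window 1): ALLOW
  req#9 t=5ms (window 1): ALLOW
  req#10 t=8ms (window 2): ALLOW
  req#11 t=9ms (window 2): ALLOW
  req#12 t=9ms (window 2): ALLOW
  req#13 t=12ms (window 3): ALLOW
  req#14 t=12ms (window 3): ALLOW
  req#15 t=14ms (window 3): ALLOW
  req#16 t=15ms (window 3): ALLOW
  req#17 t=15ms (window 3): DENY
  req#18 t=15ms (window 3): DENY
  req#19 t=15ms (window 3): DENY
  req#20 t=17ms (window 4): ALLOW
  req#21 t=17ms (window 4): ALLOW
  req#22 t=18ms (window 4): ALLOW
  req#23 t=18ms (window 4): ALLOW
  req#24 t=18ms (window 4): DENY

Allowed counts by window: 4 2 3 4 4

Answer: 4 2 3 4 4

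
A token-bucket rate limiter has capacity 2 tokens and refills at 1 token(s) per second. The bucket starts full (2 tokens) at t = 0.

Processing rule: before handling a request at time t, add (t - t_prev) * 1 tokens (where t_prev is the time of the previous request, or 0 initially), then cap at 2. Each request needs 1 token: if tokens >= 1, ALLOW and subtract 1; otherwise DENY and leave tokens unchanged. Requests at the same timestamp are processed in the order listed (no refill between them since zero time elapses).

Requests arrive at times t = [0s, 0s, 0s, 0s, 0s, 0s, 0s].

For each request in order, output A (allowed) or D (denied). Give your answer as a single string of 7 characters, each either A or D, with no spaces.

Answer: AADDDDD

Derivation:
Simulating step by step:
  req#1 t=0s: ALLOW
  req#2 t=0s: ALLOW
  req#3 t=0s: DENY
  req#4 t=0s: DENY
  req#5 t=0s: DENY
  req#6 t=0s: DENY
  req#7 t=0s: DENY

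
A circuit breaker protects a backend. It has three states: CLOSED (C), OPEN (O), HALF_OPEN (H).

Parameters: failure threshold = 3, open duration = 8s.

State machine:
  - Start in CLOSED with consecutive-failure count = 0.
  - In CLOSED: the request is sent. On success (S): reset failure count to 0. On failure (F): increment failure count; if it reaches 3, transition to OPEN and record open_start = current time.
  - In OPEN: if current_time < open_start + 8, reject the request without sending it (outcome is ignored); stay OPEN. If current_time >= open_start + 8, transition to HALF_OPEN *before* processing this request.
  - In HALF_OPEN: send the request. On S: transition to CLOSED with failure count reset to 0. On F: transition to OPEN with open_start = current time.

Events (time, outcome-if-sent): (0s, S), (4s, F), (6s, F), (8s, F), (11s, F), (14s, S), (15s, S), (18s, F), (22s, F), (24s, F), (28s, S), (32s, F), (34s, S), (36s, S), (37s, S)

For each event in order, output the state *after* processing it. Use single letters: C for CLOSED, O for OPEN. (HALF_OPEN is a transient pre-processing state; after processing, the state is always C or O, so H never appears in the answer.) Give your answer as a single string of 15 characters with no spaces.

Answer: CCCOOOOOOOCCCCC

Derivation:
State after each event:
  event#1 t=0s outcome=S: state=CLOSED
  event#2 t=4s outcome=F: state=CLOSED
  event#3 t=6s outcome=F: state=CLOSED
  event#4 t=8s outcome=F: state=OPEN
  event#5 t=11s outcome=F: state=OPEN
  event#6 t=14s outcome=S: state=OPEN
  event#7 t=15s outcome=S: state=OPEN
  event#8 t=18s outcome=F: state=OPEN
  event#9 t=22s outcome=F: state=OPEN
  event#10 t=24s outcome=F: state=OPEN
  event#11 t=28s outcome=S: state=CLOSED
  event#12 t=32s outcome=F: state=CLOSED
  event#13 t=34s outcome=S: state=CLOSED
  event#14 t=36s outcome=S: state=CLOSED
  event#15 t=37s outcome=S: state=CLOSED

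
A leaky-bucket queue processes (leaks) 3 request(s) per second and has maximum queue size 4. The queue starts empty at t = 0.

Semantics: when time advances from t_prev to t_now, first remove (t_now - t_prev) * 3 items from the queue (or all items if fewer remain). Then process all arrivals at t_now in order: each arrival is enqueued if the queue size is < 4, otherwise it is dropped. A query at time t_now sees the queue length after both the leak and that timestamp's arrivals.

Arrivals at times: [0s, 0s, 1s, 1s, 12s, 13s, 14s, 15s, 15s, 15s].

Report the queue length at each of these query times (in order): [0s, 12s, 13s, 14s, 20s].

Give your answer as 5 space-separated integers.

Answer: 2 1 1 1 0

Derivation:
Queue lengths at query times:
  query t=0s: backlog = 2
  query t=12s: backlog = 1
  query t=13s: backlog = 1
  query t=14s: backlog = 1
  query t=20s: backlog = 0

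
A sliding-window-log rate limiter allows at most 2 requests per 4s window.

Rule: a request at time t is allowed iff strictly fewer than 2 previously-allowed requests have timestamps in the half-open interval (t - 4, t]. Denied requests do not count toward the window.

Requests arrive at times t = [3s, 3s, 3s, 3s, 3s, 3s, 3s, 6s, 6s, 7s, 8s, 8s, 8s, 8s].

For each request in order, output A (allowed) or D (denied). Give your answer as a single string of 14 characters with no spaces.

Tracking allowed requests in the window:
  req#1 t=3s: ALLOW
  req#2 t=3s: ALLOW
  req#3 t=3s: DENY
  req#4 t=3s: DENY
  req#5 t=3s: DENY
  req#6 t=3s: DENY
  req#7 t=3s: DENY
  req#8 t=6s: DENY
  req#9 t=6s: DENY
  req#10 t=7s: ALLOW
  req#11 t=8s: ALLOW
  req#12 t=8s: DENY
  req#13 t=8s: DENY
  req#14 t=8s: DENY

Answer: AADDDDDDDAADDD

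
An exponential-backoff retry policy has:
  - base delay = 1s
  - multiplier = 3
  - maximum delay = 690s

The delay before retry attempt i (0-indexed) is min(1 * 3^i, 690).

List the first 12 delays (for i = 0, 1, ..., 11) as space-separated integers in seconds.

Computing each delay:
  i=0: min(1*3^0, 690) = 1
  i=1: min(1*3^1, 690) = 3
  i=2: min(1*3^2, 690) = 9
  i=3: min(1*3^3, 690) = 27
  i=4: min(1*3^4, 690) = 81
  i=5: min(1*3^5, 690) = 243
  i=6: min(1*3^6, 690) = 690
  i=7: min(1*3^7, 690) = 690
  i=8: min(1*3^8, 690) = 690
  i=9: min(1*3^9, 690) = 690
  i=10: min(1*3^10, 690) = 690
  i=11: min(1*3^11, 690) = 690

Answer: 1 3 9 27 81 243 690 690 690 690 690 690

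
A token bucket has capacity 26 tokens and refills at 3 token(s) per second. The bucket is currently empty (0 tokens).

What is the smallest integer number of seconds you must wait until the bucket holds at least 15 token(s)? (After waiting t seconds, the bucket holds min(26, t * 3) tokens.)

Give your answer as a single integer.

Answer: 5

Derivation:
Need t * 3 >= 15, so t >= 15/3.
Smallest integer t = ceil(15/3) = 5.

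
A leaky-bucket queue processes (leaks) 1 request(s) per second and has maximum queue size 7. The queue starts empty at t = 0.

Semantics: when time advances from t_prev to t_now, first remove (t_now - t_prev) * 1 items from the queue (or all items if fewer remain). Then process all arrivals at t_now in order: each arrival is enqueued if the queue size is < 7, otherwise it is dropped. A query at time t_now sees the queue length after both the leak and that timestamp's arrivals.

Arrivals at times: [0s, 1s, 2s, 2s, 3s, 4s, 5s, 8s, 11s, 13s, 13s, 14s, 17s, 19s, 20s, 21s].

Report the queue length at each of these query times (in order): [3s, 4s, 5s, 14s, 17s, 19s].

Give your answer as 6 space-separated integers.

Queue lengths at query times:
  query t=3s: backlog = 2
  query t=4s: backlog = 2
  query t=5s: backlog = 2
  query t=14s: backlog = 2
  query t=17s: backlog = 1
  query t=19s: backlog = 1

Answer: 2 2 2 2 1 1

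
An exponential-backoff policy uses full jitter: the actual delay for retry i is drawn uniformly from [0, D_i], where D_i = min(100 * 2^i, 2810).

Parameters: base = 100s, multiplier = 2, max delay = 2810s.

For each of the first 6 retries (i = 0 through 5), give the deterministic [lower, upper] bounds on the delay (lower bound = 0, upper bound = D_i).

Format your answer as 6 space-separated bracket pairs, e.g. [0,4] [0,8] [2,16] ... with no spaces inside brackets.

Computing bounds per retry:
  i=0: D_i=min(100*2^0,2810)=100, bounds=[0,100]
  i=1: D_i=min(100*2^1,2810)=200, bounds=[0,200]
  i=2: D_i=min(100*2^2,2810)=400, bounds=[0,400]
  i=3: D_i=min(100*2^3,2810)=800, bounds=[0,800]
  i=4: D_i=min(100*2^4,2810)=1600, bounds=[0,1600]
  i=5: D_i=min(100*2^5,2810)=2810, bounds=[0,2810]

Answer: [0,100] [0,200] [0,400] [0,800] [0,1600] [0,2810]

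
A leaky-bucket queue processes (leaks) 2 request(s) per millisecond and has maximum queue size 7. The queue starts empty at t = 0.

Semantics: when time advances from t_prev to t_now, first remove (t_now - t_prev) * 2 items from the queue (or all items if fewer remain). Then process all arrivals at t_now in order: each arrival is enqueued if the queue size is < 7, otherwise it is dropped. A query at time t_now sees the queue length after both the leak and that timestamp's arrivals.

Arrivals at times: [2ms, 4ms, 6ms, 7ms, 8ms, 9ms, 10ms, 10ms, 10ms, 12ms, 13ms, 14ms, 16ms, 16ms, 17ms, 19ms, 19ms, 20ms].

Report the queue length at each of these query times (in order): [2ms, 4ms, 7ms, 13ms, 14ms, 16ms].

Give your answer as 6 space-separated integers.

Answer: 1 1 1 1 1 2

Derivation:
Queue lengths at query times:
  query t=2ms: backlog = 1
  query t=4ms: backlog = 1
  query t=7ms: backlog = 1
  query t=13ms: backlog = 1
  query t=14ms: backlog = 1
  query t=16ms: backlog = 2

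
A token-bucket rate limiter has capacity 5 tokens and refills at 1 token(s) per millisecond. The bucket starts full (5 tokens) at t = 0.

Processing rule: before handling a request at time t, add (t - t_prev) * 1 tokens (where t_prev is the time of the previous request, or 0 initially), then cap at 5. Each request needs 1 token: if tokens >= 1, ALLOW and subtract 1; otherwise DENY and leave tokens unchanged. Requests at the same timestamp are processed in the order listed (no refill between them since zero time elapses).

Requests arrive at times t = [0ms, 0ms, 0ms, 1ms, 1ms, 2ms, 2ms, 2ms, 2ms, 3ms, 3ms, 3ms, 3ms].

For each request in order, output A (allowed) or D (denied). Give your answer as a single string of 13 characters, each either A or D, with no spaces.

Simulating step by step:
  req#1 t=0ms: ALLOW
  req#2 t=0ms: ALLOW
  req#3 t=0ms: ALLOW
  req#4 t=1ms: ALLOW
  req#5 t=1ms: ALLOW
  req#6 t=2ms: ALLOW
  req#7 t=2ms: ALLOW
  req#8 t=2ms: DENY
  req#9 t=2ms: DENY
  req#10 t=3ms: ALLOW
  req#11 t=3ms: DENY
  req#12 t=3ms: DENY
  req#13 t=3ms: DENY

Answer: AAAAAAADDADDD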